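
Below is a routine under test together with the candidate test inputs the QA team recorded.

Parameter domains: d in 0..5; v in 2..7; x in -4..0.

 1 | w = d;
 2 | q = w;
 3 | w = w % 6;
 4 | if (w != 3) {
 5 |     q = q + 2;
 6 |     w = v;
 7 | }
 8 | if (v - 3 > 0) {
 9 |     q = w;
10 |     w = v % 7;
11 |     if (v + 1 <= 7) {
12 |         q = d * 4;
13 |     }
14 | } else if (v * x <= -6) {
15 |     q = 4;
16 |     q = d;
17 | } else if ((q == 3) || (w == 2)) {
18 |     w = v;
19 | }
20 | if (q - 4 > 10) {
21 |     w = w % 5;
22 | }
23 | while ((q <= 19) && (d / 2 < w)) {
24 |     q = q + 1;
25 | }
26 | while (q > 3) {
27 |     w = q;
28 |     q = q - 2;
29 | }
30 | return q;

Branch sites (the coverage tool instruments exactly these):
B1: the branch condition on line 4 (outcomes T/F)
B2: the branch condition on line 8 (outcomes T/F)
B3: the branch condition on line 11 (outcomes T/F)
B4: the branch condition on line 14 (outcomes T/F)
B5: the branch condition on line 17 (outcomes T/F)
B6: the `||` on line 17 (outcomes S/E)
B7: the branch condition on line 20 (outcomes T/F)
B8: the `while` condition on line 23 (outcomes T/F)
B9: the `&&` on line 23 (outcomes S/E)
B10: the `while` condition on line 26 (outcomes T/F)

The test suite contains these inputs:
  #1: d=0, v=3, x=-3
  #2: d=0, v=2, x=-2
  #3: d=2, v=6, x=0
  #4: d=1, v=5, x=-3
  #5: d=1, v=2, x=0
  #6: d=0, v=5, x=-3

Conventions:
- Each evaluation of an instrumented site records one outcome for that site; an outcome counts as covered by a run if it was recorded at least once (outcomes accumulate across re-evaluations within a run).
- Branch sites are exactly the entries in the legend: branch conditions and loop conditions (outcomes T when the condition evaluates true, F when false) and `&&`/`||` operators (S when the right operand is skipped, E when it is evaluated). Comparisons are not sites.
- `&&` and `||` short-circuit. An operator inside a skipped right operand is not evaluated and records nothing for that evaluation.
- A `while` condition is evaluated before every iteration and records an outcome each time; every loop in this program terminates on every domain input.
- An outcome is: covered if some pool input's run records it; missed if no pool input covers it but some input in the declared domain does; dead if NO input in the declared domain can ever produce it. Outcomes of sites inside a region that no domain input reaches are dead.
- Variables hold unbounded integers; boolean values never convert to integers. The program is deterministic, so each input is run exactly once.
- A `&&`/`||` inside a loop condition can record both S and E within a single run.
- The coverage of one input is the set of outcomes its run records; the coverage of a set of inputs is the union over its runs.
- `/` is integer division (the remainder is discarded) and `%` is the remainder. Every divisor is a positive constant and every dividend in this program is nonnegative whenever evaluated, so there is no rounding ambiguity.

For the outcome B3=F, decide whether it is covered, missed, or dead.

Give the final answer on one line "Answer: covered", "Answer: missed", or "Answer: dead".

no pool input records B3=F
but domain input (d=0, v=7, x=-4) does record it -> reachable, so missed

Answer: missed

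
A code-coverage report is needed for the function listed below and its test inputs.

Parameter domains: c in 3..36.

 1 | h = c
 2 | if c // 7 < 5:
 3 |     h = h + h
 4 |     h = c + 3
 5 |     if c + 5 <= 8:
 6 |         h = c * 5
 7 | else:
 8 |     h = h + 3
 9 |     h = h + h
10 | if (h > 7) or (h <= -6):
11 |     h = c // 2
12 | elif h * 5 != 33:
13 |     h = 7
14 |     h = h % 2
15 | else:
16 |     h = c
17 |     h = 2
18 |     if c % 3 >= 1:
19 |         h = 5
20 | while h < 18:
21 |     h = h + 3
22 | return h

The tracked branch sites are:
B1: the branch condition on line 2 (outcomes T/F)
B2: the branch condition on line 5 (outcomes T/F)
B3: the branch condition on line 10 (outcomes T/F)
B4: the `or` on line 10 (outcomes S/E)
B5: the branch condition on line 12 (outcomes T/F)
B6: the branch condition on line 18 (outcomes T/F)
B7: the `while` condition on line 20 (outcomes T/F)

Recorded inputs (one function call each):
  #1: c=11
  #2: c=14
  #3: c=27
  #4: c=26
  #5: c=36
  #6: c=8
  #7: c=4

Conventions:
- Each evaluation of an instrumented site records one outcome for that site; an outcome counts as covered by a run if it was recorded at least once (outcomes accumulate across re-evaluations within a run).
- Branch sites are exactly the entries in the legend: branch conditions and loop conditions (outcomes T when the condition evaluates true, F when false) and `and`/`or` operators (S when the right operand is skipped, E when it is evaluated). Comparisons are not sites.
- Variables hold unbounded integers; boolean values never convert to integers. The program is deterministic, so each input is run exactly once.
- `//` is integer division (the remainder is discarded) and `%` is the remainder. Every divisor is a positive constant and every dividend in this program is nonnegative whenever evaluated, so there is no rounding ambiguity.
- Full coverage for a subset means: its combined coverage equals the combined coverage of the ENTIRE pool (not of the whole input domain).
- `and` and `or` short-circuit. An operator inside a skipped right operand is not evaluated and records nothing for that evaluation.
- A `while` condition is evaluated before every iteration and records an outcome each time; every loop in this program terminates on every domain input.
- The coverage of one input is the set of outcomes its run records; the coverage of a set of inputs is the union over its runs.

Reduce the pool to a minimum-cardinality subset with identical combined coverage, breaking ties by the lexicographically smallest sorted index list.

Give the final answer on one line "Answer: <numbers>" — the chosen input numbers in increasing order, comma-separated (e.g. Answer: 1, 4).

input #1, c=11: events B1->T, B2->F, B4->S, B3->T, B7->T, B7->T, B7->T, B7->T, B7->T, B7->F; outcomes B1=T, B2=F, B3=T, B4=S, B7=T, B7=F
input #2, c=14: events B1->T, B2->F, B4->S, B3->T, B7->T, B7->T, B7->T, B7->T, B7->F; outcomes B1=T, B2=F, B3=T, B4=S, B7=T, B7=F
input #3, c=27: events B1->T, B2->F, B4->S, B3->T, B7->T, B7->T, B7->F; outcomes B1=T, B2=F, B3=T, B4=S, B7=T, B7=F
input #4, c=26: events B1->T, B2->F, B4->S, B3->T, B7->T, B7->T, B7->F; outcomes B1=T, B2=F, B3=T, B4=S, B7=T, B7=F
input #5, c=36: events B1->F, B4->S, B3->T, B7->F; outcomes B1=F, B3=T, B4=S, B7=F
input #6, c=8: events B1->T, B2->F, B4->S, B3->T, B7->T, B7->T, B7->T, B7->T, B7->T, B7->F; outcomes B1=T, B2=F, B3=T, B4=S, B7=T, B7=F
input #7, c=4: events B1->T, B2->F, B4->E, B3->F, B5->T, B7->T, B7->T, B7->T, B7->T, B7->T, B7->T, B7->F; outcomes B1=T, B2=F, B3=F, B4=E, B5=T, B7=T, B7=F
union over all inputs: B1=T, B1=F, B2=F, B3=T, B3=F, B4=S, B4=E, B5=T, B7=T, B7=F (10 outcomes)
no size-1 subset reaches all 10 outcomes (best union: 7/10)
size 2: inputs {5, 7} cover all 10 outcomes, and no lexicographically smaller subset of this size does

Answer: 5, 7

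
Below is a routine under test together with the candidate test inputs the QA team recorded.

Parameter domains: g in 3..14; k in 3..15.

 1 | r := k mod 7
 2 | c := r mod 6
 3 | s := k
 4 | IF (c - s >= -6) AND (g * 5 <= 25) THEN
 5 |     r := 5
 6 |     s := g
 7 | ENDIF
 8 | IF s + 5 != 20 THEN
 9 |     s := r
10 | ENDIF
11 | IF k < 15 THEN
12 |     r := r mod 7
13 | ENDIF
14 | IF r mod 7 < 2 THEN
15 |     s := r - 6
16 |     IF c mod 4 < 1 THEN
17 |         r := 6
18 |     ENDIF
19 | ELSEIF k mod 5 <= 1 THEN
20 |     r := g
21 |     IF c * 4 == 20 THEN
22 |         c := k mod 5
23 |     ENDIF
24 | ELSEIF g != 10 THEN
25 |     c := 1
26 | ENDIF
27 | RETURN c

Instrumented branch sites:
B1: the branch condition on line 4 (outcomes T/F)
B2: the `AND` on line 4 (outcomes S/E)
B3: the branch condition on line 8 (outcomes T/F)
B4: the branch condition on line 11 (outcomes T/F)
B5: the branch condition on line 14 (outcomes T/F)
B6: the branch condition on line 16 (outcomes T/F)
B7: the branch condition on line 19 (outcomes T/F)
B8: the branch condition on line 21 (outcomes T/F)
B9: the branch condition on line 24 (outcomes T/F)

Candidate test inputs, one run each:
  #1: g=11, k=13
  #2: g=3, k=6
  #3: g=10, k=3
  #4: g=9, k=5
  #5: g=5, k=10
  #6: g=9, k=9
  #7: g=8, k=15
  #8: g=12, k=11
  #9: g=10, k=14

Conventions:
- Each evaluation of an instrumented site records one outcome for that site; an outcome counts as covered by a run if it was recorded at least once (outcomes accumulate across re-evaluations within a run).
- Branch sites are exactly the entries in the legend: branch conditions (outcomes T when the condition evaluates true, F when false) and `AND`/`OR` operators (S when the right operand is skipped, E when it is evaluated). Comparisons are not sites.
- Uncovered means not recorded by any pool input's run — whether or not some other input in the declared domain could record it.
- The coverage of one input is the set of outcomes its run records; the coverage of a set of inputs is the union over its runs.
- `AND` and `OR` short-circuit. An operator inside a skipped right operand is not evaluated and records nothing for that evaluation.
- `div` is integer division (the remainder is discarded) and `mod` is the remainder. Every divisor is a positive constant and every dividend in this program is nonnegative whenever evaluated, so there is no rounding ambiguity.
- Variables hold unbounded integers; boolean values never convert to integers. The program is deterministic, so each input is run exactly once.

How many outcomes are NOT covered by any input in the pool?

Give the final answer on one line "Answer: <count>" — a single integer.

input #1, g=11, k=13: events B2->S, B1->F, B3->T, B4->T, B5->F, B7->F, B9->T; outcomes B1=F, B2=S, B3=T, B4=T, B5=F, B7=F, B9=T
input #2, g=3, k=6: events B2->E, B1->T, B3->T, B4->T, B5->F, B7->T, B8->F; outcomes B1=T, B2=E, B3=T, B4=T, B5=F, B7=T, B8=F
input #3, g=10, k=3: events B2->E, B1->F, B3->T, B4->T, B5->F, B7->F, B9->F; outcomes B1=F, B2=E, B3=T, B4=T, B5=F, B7=F, B9=F
input #4, g=9, k=5: events B2->E, B1->F, B3->T, B4->T, B5->F, B7->T, B8->T; outcomes B1=F, B2=E, B3=T, B4=T, B5=F, B7=T, B8=T
input #5, g=5, k=10: events B2->S, B1->F, B3->T, B4->T, B5->F, B7->T, B8->F; outcomes B1=F, B2=S, B3=T, B4=T, B5=F, B7=T, B8=F
input #6, g=9, k=9: events B2->S, B1->F, B3->T, B4->T, B5->F, B7->F, B9->T; outcomes B1=F, B2=S, B3=T, B4=T, B5=F, B7=F, B9=T
input #7, g=8, k=15: events B2->S, B1->F, B3->F, B4->F, B5->T, B6->F; outcomes B1=F, B2=S, B3=F, B4=F, B5=T, B6=F
input #8, g=12, k=11: events B2->S, B1->F, B3->T, B4->T, B5->F, B7->T, B8->F; outcomes B1=F, B2=S, B3=T, B4=T, B5=F, B7=T, B8=F
input #9, g=10, k=14: events B2->S, B1->F, B3->T, B4->T, B5->T, B6->T; outcomes B1=F, B2=S, B3=T, B4=T, B5=T, B6=T
union over the pool: B1=T, B1=F, B2=S, B2=E, B3=T, B3=F, B4=T, B4=F, B5=T, B5=F, B6=T, B6=F, B7=T, B7=F, B8=T, B8=F, B9=T, B9=F
uncovered (0 of 18): none

Answer: 0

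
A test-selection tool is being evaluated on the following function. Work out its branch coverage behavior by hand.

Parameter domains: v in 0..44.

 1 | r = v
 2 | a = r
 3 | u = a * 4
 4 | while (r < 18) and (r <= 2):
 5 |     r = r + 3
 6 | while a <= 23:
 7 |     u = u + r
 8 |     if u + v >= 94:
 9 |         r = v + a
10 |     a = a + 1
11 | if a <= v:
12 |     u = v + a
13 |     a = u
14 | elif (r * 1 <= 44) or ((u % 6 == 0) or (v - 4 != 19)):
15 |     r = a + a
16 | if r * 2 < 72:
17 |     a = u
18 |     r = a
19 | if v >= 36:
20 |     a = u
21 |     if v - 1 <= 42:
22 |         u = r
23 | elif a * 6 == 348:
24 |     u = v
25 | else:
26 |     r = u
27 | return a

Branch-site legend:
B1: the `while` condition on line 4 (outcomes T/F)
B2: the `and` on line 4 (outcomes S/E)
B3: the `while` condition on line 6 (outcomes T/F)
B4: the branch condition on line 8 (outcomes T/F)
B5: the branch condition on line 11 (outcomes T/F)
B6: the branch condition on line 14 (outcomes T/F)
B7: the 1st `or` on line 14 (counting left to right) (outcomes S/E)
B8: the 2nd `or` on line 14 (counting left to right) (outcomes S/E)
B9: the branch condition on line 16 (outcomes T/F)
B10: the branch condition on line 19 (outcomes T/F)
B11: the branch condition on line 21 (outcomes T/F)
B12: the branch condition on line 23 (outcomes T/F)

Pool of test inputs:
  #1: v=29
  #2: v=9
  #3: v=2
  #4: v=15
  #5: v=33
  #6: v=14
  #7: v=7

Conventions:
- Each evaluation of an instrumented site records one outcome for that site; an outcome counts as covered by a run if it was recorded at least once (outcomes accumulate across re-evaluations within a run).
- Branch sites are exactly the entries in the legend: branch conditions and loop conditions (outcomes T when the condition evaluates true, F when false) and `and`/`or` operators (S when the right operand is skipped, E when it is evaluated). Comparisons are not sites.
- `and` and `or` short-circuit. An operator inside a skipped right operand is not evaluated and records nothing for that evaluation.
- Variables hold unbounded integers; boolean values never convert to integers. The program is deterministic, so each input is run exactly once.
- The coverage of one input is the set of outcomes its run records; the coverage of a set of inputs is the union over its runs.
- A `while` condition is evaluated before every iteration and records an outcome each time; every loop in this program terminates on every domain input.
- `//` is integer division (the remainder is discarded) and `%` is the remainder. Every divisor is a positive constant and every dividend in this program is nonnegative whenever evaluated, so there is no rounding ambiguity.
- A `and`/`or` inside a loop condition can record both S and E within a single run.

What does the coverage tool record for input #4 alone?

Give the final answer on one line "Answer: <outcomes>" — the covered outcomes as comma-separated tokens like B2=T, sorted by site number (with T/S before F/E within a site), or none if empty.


Event log for input #4 (v=15):
  B2->E, B1->F, B3->T, B4->F, B3->T, B4->T, B3->T, B4->T, B3->T, B4->T
  B3->T, B4->T, B3->T, B4->T, B3->T, B4->T, B3->T, B4->T, B3->T, B4->T
  B3->F, B5->F, B7->S, B6->T, B9->F, B10->F, B12->F
as a set, this run covers: B1=F, B2=E, B3=T, B3=F, B4=T, B4=F, B5=F, B6=T, B7=S, B9=F, B10=F, B12=F
Answer: B1=F, B2=E, B3=T, B3=F, B4=T, B4=F, B5=F, B6=T, B7=S, B9=F, B10=F, B12=F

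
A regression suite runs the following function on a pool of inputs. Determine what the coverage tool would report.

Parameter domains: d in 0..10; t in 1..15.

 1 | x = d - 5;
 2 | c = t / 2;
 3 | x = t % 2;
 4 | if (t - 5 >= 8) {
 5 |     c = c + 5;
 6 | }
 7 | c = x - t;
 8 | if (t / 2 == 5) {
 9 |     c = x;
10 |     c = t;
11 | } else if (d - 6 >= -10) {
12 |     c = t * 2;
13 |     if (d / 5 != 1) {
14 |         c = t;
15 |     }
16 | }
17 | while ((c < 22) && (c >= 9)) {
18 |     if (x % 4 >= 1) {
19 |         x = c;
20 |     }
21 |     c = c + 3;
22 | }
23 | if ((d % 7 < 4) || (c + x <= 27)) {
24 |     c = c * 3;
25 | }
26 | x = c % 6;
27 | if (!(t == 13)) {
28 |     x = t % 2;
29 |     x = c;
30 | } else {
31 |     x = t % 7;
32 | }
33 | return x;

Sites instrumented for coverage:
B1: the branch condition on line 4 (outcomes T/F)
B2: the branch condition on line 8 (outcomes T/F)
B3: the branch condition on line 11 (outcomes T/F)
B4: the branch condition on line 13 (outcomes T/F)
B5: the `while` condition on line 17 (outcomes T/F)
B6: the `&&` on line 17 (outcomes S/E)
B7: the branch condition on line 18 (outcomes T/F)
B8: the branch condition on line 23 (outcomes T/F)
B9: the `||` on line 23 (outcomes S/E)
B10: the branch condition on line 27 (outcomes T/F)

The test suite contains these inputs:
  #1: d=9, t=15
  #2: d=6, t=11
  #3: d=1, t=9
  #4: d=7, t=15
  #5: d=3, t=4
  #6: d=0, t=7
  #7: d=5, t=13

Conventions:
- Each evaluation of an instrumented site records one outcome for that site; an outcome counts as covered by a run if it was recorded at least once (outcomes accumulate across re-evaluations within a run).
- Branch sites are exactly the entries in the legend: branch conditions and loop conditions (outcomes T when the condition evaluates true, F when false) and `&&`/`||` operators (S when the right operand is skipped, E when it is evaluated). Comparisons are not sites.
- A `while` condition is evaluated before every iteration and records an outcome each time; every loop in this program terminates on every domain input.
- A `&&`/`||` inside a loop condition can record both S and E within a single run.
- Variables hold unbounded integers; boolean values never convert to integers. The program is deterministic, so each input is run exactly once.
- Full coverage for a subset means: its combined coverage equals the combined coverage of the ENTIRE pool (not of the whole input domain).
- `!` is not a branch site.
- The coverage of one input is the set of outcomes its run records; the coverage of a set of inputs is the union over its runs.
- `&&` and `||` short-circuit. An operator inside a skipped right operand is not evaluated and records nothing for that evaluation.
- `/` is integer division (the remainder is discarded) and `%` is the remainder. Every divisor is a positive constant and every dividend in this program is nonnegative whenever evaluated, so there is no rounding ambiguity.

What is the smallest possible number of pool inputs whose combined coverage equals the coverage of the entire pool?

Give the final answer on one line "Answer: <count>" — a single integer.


#1 (d=9, t=15) -> B1->T, B2->F, B3->T, B4->F, B6->S, B5->F, B9->S, B8->T, B10->T; covered: B1=T, B2=F, B3=T, B4=F, B5=F, B6=S, B8=T, B9=S, B10=T
#2 (d=6, t=11) -> B1->F, B2->T, B6->E, B5->T, B7->T, B6->E, B5->T, B7->T, B6->E, B5->T, B7->T, B6->E, B5->T, B7->T, ...; covered: B1=F, B2=T, B5=T, B5=F, B6=S, B6=E, B7=T, B8=F, B9=E, B10=T
#3 (d=1, t=9) -> B1->F, B2->F, B3->T, B4->T, B6->E, B5->T, B7->T, B6->E, B5->T, B7->T, B6->E, B5->T, B7->F, B6->E, ...; covered: B1=F, B2=F, B3=T, B4=T, B5=T, B5=F, B6=S, B6=E, B7=T, B7=F, B8=T, B9=S, B10=T
#4 (d=7, t=15) -> B1->T, B2->F, B3->T, B4->F, B6->S, B5->F, B9->S, B8->T, B10->T; covered: B1=T, B2=F, B3=T, B4=F, B5=F, B6=S, B8=T, B9=S, B10=T
#5 (d=3, t=4) -> B1->F, B2->F, B3->T, B4->T, B6->E, B5->F, B9->S, B8->T, B10->T; covered: B1=F, B2=F, B3=T, B4=T, B5=F, B6=E, B8=T, B9=S, B10=T
#6 (d=0, t=7) -> B1->F, B2->F, B3->T, B4->T, B6->E, B5->F, B9->S, B8->T, B10->T; covered: B1=F, B2=F, B3=T, B4=T, B5=F, B6=E, B8=T, B9=S, B10=T
#7 (d=5, t=13) -> B1->T, B2->F, B3->T, B4->F, B6->S, B5->F, B9->E, B8->T, B10->F; covered: B1=T, B2=F, B3=T, B4=F, B5=F, B6=S, B8=T, B9=E, B10=F
union over all inputs: B1=T, B1=F, B2=T, B2=F, B3=T, B4=T, B4=F, B5=T, B5=F, B6=S, B6=E, B7=T, B7=F, B8=T, B8=F, B9=S, B9=E, B10=T, B10=F (19 outcomes)
no size-1 subset reaches all 19 outcomes (best union: 13/19)
no size-2 subset reaches all 19 outcomes (best union: 17/19)
the canonical winner is {2, 3, 7}: size 3, full 19-outcome coverage, earliest index list among size-3 covers
Answer: 3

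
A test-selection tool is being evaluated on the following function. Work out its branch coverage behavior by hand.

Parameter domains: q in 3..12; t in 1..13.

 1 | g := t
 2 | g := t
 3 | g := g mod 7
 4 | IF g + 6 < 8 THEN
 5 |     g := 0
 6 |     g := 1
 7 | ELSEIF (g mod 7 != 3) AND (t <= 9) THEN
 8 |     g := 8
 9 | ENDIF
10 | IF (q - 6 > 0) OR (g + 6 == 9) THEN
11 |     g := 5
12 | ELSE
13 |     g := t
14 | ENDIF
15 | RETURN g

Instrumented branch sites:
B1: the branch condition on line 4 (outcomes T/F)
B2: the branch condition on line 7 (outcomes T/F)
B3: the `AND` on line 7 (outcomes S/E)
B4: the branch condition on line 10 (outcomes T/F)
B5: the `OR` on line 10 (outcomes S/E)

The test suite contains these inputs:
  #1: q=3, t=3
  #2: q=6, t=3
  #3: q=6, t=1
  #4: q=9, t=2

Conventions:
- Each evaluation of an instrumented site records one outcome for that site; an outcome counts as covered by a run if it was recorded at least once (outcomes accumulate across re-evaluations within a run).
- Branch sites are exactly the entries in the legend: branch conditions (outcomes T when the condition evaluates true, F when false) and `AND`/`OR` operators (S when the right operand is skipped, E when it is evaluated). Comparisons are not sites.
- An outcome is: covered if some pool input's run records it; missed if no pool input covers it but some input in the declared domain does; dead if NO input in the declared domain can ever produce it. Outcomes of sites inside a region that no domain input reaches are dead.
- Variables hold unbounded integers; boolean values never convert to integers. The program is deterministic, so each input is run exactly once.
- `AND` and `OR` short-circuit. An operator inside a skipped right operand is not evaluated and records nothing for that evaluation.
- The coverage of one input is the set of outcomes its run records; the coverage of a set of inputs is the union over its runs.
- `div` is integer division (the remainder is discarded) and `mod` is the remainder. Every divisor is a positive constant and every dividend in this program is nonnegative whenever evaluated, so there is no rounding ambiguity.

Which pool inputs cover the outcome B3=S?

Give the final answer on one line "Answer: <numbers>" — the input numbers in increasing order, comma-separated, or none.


input #1 (q=3, t=3): hits B3=S
input #2 (q=6, t=3): hits B3=S
input #3 (q=6, t=1): never hits B3=S
input #4 (q=9, t=2): never hits B3=S
Answer: 1, 2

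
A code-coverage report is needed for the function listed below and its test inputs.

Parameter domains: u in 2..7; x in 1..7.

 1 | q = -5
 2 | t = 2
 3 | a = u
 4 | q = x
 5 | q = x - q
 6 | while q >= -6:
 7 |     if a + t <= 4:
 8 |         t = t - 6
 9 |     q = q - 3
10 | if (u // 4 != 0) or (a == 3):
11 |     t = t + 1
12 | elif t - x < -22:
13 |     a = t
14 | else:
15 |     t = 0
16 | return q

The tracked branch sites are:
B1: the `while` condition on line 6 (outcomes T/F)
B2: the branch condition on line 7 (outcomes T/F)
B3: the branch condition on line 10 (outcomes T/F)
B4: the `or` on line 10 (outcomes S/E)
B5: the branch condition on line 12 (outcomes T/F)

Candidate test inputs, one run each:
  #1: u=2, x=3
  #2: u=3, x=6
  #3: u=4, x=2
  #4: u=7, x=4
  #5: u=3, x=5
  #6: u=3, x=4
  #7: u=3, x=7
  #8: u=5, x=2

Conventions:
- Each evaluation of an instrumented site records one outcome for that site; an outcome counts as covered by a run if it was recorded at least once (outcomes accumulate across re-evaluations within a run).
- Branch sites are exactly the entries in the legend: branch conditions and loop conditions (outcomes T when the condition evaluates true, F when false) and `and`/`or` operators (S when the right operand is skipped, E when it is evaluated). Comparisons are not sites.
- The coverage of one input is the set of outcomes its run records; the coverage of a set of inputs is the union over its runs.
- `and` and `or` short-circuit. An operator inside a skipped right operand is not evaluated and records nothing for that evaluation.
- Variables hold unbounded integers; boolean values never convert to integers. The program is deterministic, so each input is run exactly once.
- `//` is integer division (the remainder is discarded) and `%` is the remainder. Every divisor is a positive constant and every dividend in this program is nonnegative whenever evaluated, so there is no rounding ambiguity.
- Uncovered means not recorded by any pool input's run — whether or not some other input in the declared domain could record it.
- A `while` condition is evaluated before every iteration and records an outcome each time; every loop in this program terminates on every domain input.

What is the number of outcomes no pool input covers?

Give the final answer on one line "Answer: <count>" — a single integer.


#1 (u=2, x=3) -> B1->T, B2->T, B1->T, B2->T, B1->T, B2->T, B1->F, B4->E, B3->F, B5->F; covered: B1=T, B1=F, B2=T, B3=F, B4=E, B5=F
#2 (u=3, x=6) -> B1->T, B2->F, B1->T, B2->F, B1->T, B2->F, B1->F, B4->E, B3->T; covered: B1=T, B1=F, B2=F, B3=T, B4=E
#3 (u=4, x=2) -> B1->T, B2->F, B1->T, B2->F, B1->T, B2->F, B1->F, B4->S, B3->T; covered: B1=T, B1=F, B2=F, B3=T, B4=S
#4 (u=7, x=4) -> B1->T, B2->F, B1->T, B2->F, B1->T, B2->F, B1->F, B4->S, B3->T; covered: B1=T, B1=F, B2=F, B3=T, B4=S
#5 (u=3, x=5) -> B1->T, B2->F, B1->T, B2->F, B1->T, B2->F, B1->F, B4->E, B3->T; covered: B1=T, B1=F, B2=F, B3=T, B4=E
#6 (u=3, x=4) -> B1->T, B2->F, B1->T, B2->F, B1->T, B2->F, B1->F, B4->E, B3->T; covered: B1=T, B1=F, B2=F, B3=T, B4=E
#7 (u=3, x=7) -> B1->T, B2->F, B1->T, B2->F, B1->T, B2->F, B1->F, B4->E, B3->T; covered: B1=T, B1=F, B2=F, B3=T, B4=E
#8 (u=5, x=2) -> B1->T, B2->F, B1->T, B2->F, B1->T, B2->F, B1->F, B4->S, B3->T; covered: B1=T, B1=F, B2=F, B3=T, B4=S
union over the pool: B1=T, B1=F, B2=T, B2=F, B3=T, B3=F, B4=S, B4=E, B5=F
uncovered (1 of 10): B5=T
Answer: 1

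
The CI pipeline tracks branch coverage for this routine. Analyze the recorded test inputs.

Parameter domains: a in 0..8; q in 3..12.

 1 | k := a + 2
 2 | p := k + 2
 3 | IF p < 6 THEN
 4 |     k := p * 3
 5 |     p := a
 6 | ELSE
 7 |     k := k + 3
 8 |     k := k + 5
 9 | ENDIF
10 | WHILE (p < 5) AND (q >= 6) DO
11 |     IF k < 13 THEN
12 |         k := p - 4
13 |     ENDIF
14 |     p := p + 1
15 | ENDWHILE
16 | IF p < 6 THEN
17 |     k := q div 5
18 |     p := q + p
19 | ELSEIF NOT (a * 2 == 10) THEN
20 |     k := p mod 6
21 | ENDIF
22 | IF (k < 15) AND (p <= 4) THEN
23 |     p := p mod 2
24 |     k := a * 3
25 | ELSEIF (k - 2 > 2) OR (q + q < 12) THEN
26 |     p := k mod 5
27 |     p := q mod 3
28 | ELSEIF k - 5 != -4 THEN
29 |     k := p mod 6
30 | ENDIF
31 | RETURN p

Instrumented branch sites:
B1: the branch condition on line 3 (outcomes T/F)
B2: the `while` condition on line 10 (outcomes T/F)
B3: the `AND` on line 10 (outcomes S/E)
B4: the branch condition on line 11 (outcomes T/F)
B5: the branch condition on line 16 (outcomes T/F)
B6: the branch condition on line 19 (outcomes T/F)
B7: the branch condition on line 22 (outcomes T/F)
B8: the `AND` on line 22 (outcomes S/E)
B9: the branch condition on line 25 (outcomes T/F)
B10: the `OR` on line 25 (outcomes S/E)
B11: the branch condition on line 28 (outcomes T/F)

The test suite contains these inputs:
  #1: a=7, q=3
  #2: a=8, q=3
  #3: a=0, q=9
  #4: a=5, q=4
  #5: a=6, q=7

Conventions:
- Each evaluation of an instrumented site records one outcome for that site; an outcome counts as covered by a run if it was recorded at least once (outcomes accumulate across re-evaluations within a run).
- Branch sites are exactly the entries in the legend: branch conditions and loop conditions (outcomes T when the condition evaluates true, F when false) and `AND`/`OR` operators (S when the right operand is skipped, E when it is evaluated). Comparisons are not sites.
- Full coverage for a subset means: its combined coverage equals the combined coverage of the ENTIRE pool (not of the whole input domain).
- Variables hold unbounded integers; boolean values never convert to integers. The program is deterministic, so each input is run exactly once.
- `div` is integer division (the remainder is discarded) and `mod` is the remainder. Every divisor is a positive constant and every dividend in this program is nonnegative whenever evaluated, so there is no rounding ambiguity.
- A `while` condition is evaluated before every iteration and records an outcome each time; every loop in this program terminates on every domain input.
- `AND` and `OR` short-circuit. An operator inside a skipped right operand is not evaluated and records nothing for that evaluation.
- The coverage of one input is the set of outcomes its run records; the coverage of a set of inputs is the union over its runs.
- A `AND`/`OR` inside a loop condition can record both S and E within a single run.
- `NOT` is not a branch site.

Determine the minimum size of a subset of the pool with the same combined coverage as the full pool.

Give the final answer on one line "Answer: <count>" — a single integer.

run #1 (a=7, q=3) runs B1->F, B3->S, B2->F, B5->F, B6->T, B8->E, B7->F, B10->S, B9->T; records B1=F, B2=F, B3=S, B5=F, B6=T, B7=F, B8=E, B9=T, B10=S
run #2 (a=8, q=3) runs B1->F, B3->S, B2->F, B5->F, B6->T, B8->E, B7->F, B10->E, B9->T; records B1=F, B2=F, B3=S, B5=F, B6=T, B7=F, B8=E, B9=T, B10=E
run #3 (a=0, q=9) runs B1->T, B3->E, B2->T, B4->T, B3->E, B2->T, B4->T, B3->E, B2->T, B4->T, B3->E, B2->T, B4->T, B3->E, ...; records B1=T, B2=T, B2=F, B3=S, B3=E, B4=T, B5=T, B7=F, B8=E, B9=F, B10=E, B11=F
run #4 (a=5, q=4) runs B1->F, B3->S, B2->F, B5->F, B6->F, B8->S, B7->F, B10->S, B9->T; records B1=F, B2=F, B3=S, B5=F, B6=F, B7=F, B8=S, B9=T, B10=S
run #5 (a=6, q=7) runs B1->F, B3->S, B2->F, B5->F, B6->T, B8->E, B7->F, B10->E, B9->F, B11->T; records B1=F, B2=F, B3=S, B5=F, B6=T, B7=F, B8=E, B9=F, B10=E, B11=T
the full pool covers 20 outcomes: B1=T, B1=F, B2=T, B2=F, B3=S, B3=E, B4=T, B5=T, B5=F, B6=T, B6=F, B7=F, B8=S, B8=E, B9=T, B9=F, B10=S, B10=E, B11=T, B11=F
size 1 is not enough: best union over all size-1 subsets is 12/20
size 2 is not enough: best union over all size-2 subsets is 18/20
size 3: inputs {3, 4, 5} cover all 20 outcomes, and no lexicographically smaller subset of this size does

Answer: 3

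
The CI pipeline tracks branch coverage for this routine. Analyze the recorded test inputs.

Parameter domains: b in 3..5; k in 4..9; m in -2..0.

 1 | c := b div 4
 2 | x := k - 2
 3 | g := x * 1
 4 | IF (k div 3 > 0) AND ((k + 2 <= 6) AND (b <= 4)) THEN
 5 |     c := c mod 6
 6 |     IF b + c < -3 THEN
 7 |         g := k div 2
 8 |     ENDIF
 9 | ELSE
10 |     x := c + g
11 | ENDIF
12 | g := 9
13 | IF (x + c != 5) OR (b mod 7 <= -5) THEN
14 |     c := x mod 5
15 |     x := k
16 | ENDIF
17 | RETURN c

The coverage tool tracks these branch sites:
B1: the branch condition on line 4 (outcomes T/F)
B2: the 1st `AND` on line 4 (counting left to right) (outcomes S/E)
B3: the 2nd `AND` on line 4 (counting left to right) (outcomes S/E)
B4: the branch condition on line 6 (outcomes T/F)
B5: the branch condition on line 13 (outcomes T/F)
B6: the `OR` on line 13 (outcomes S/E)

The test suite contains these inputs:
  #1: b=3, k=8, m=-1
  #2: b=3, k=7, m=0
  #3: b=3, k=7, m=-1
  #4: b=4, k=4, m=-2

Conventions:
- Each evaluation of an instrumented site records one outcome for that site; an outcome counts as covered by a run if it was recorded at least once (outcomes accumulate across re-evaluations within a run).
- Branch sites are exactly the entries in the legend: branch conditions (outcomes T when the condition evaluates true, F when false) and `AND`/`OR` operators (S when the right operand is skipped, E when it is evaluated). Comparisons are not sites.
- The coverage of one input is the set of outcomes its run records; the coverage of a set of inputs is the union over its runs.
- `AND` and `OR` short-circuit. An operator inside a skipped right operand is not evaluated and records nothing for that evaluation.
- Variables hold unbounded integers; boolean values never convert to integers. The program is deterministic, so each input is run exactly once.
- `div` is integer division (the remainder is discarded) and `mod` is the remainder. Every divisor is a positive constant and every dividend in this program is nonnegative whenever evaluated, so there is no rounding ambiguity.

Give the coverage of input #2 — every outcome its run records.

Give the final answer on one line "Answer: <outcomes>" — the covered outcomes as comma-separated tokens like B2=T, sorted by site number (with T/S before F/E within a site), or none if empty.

Tracing the run of input #2 (b=3, k=7, m=0):
  B2->E, B3->S, B1->F, B6->E, B5->F
collecting distinct outcomes: B1=F, B2=E, B3=S, B5=F, B6=E

Answer: B1=F, B2=E, B3=S, B5=F, B6=E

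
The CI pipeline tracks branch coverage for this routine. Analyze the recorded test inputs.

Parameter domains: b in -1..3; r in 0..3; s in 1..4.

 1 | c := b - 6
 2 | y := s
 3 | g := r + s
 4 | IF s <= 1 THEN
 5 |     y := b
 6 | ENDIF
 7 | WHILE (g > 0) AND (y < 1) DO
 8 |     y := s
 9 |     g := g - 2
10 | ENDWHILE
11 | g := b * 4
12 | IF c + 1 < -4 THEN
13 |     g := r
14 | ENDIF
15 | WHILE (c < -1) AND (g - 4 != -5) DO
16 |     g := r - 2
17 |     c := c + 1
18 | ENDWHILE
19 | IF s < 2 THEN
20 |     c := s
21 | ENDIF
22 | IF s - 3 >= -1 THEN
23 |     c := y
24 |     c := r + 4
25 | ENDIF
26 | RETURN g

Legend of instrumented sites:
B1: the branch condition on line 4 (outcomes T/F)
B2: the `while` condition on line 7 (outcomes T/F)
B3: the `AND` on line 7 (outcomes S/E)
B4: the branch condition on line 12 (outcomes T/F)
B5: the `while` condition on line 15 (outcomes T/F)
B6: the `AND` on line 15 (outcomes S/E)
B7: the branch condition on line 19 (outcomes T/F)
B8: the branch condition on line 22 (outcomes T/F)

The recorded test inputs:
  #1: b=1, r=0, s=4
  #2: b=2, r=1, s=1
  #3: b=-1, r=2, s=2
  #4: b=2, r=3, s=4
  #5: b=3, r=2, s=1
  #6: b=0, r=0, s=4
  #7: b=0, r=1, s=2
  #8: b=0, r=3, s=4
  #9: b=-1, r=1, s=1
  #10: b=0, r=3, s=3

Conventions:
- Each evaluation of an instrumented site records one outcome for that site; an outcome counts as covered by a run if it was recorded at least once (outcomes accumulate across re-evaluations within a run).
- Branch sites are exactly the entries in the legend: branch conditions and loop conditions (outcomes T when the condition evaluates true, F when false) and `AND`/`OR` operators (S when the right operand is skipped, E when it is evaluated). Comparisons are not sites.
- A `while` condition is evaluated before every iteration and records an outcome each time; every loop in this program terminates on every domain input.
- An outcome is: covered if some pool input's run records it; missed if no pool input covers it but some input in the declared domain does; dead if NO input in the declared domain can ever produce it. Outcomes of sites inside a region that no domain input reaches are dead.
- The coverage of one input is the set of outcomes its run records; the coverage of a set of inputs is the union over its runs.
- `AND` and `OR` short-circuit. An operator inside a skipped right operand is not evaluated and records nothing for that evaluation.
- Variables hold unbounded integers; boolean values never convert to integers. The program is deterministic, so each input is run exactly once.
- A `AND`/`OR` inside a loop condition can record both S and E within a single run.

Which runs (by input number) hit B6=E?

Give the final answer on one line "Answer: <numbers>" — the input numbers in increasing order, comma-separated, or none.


input #1 (b=1, r=0, s=4): hits B6=E
input #2 (b=2, r=1, s=1): hits B6=E
input #3 (b=-1, r=2, s=2): hits B6=E
input #4 (b=2, r=3, s=4): hits B6=E
input #5 (b=3, r=2, s=1): hits B6=E
input #6 (b=0, r=0, s=4): hits B6=E
input #7 (b=0, r=1, s=2): hits B6=E
input #8 (b=0, r=3, s=4): hits B6=E
input #9 (b=-1, r=1, s=1): hits B6=E
input #10 (b=0, r=3, s=3): hits B6=E
Answer: 1, 2, 3, 4, 5, 6, 7, 8, 9, 10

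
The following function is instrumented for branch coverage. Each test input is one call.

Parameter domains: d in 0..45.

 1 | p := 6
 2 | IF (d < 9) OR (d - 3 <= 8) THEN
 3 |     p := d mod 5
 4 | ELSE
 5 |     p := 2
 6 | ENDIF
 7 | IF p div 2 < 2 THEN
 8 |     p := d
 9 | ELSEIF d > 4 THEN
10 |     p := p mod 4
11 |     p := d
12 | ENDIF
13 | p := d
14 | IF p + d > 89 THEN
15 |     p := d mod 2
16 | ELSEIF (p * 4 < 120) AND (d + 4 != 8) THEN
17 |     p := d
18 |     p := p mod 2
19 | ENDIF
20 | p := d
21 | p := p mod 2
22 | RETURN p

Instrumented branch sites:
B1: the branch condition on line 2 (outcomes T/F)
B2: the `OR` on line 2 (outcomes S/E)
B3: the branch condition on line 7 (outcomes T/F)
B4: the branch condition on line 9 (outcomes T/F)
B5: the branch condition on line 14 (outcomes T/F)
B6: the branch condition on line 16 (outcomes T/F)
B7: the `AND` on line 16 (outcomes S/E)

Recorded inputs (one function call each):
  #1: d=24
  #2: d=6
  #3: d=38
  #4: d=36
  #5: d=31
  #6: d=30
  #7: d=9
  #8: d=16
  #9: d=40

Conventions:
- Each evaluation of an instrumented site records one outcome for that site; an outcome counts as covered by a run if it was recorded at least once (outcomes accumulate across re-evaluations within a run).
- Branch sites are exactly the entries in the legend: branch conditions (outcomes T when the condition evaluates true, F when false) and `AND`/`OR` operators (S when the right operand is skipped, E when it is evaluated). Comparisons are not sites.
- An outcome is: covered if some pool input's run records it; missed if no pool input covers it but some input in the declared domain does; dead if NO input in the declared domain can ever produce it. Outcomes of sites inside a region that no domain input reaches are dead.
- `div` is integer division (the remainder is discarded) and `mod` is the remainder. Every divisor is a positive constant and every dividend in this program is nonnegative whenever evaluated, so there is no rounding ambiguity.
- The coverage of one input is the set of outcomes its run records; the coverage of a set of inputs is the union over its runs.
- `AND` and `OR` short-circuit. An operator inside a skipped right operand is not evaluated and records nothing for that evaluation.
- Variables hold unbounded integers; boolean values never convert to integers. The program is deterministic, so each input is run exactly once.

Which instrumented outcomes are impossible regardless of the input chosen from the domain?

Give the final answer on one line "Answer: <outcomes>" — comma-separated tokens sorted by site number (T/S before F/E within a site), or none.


sweeping the full domain (46 inputs) for each outcome:
  reachable outcomes have witnesses, e.g. B1=T (e.g. d=0), B1=F (e.g. d=12), B2=S (e.g. d=0), B2=E (e.g. d=9)
Answer: none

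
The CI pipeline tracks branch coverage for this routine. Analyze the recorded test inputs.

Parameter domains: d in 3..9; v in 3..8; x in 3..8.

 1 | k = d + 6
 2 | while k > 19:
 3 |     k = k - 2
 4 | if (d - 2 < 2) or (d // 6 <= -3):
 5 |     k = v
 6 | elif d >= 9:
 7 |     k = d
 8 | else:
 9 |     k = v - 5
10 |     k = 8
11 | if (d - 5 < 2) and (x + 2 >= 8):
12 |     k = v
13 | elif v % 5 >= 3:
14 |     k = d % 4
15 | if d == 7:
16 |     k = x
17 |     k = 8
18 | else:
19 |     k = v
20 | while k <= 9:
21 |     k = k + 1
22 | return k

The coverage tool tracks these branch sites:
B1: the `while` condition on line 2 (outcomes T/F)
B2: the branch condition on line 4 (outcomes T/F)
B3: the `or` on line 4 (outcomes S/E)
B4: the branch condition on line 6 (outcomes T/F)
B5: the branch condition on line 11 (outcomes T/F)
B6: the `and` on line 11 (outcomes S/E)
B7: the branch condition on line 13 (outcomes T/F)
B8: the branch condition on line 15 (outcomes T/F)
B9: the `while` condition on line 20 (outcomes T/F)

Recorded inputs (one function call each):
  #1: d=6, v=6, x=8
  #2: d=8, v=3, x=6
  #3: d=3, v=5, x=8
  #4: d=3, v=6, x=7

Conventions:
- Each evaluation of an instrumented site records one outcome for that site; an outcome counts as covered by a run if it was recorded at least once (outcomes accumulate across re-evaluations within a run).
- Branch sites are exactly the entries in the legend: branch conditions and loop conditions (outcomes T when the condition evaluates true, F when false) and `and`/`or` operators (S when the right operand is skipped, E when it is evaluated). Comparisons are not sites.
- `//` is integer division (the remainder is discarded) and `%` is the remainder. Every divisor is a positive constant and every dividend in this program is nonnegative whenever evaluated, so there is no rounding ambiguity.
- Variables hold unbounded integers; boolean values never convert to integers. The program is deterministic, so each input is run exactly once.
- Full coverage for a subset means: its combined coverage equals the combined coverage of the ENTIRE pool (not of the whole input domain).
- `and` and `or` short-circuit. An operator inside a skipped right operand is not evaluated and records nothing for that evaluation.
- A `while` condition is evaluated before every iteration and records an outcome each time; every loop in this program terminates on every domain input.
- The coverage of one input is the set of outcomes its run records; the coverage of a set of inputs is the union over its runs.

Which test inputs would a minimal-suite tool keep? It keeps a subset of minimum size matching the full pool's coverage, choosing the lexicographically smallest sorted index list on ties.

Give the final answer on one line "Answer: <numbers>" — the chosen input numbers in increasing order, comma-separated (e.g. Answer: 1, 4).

test 1 (d=6, v=6, x=8) fires B1->F, B3->E, B2->F, B4->F, B6->E, B5->T, B8->F, B9->T, B9->T, B9->T, B9->T, B9->F; hits B1=F, B2=F, B3=E, B4=F, B5=T, B6=E, B8=F, B9=T, B9=F
test 2 (d=8, v=3, x=6) fires B1->F, B3->E, B2->F, B4->F, B6->S, B5->F, B7->T, B8->F, B9->T, B9->T, B9->T, B9->T, B9->T, B9->T, ...; hits B1=F, B2=F, B3=E, B4=F, B5=F, B6=S, B7=T, B8=F, B9=T, B9=F
test 3 (d=3, v=5, x=8) fires B1->F, B3->S, B2->T, B6->E, B5->T, B8->F, B9->T, B9->T, B9->T, B9->T, B9->T, B9->F; hits B1=F, B2=T, B3=S, B5=T, B6=E, B8=F, B9=T, B9=F
test 4 (d=3, v=6, x=7) fires B1->F, B3->S, B2->T, B6->E, B5->T, B8->F, B9->T, B9->T, B9->T, B9->T, B9->F; hits B1=F, B2=T, B3=S, B5=T, B6=E, B8=F, B9=T, B9=F
together the pool reaches 14 outcomes: B1=F, B2=T, B2=F, B3=S, B3=E, B4=F, B5=T, B5=F, B6=S, B6=E, B7=T, B8=F, B9=T, B9=F
size 1 is not enough: best union over all size-1 subsets is 10/14
at size 2, {2, 3} reaches all 14 outcomes; every lexicographically earlier size-2 subset fails

Answer: 2, 3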